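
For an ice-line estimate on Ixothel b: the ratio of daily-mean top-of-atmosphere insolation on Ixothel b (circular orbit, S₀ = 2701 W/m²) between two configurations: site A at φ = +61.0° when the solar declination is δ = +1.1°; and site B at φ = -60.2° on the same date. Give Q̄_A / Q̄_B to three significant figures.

Q̄_A / Q̄_B ≈ 1.09

— Configuration A (φ=+61.0°):
cos H₀ = −tan(+61.0°) tan(+1.100°) = -0.0346, H₀ = 1.6054 rad.
Bracket: H₀ sin φ sin δ + cos φ cos δ sin H₀ = 1.6054×0.87462×0.01920 + 0.48481×0.99982×0.99940 = 0.026959 + 0.484432 = 0.511391.
Q̄ = (S₀/π) × [bracket] = (2701/π) × 0.511391 = 439.67 W/m².
— Configuration B (φ=-60.2°):
cos H₀ = −tan(-60.2°) tan(+1.100°) = 0.0335, H₀ = 1.5373 rad.
Bracket: H₀ sin φ sin δ + cos φ cos δ sin H₀ = 1.5373×-0.86777×0.01920 + 0.49697×0.99982×0.99944 = -0.025613 + 0.496602 = 0.470989.
Q̄ = (S₀/π) × [bracket] = (2701/π) × 0.470989 = 404.94 W/m².
Ratio Q̄_A / Q̄_B = 439.67 / 404.94 = 1.086.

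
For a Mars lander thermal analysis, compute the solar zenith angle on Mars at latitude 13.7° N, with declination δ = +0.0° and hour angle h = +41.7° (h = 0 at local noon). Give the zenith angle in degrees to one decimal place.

cos θ_z = sin φ sin δ + cos φ cos δ cos h = 0.000000 + 0.725396 = 0.725396.
θ_z = arccos(0.725396) = 43.5°.

θ_z = 43.5°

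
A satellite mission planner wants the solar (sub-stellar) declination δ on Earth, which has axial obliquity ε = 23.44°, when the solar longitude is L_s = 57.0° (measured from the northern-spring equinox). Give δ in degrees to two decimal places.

δ = +19.49°

sin δ = sin ε · sin L_s = sin 23.44° × sin 57.0° = 0.333614.
δ = arcsin(0.333614) = +19.49°.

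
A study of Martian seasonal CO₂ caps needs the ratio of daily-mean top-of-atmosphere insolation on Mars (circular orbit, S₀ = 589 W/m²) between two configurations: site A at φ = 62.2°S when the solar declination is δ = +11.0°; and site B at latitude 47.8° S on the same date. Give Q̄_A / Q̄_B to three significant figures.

Q̄_A / Q̄_B ≈ 0.495

— Configuration A (φ=-62.2°):
cos H₀ = −tan(-62.2°) tan(+11.000°) = 0.3687, H₀ = 1.1932 rad.
Bracket: H₀ sin φ sin δ + cos φ cos δ sin H₀ = 1.1932×-0.88458×0.19081 + 0.46639×0.98163×0.92956 = -0.201396 + 0.425573 = 0.224177.
Q̄ = (S₀/π) × [bracket] = (589/π) × 0.224177 = 42.030 W/m².
— Configuration B (φ=-47.8°):
cos H₀ = −tan(-47.8°) tan(+11.000°) = 0.2144, H₀ = 1.3547 rad.
Bracket: H₀ sin φ sin δ + cos φ cos δ sin H₀ = 1.3547×-0.74080×0.19081 + 0.67172×0.98163×0.97675 = -0.191490 + 0.644050 = 0.452560.
Q̄ = (S₀/π) × [bracket] = (589/π) × 0.452560 = 84.848 W/m².
Ratio Q̄_A / Q̄_B = 42.030 / 84.848 = 0.4954.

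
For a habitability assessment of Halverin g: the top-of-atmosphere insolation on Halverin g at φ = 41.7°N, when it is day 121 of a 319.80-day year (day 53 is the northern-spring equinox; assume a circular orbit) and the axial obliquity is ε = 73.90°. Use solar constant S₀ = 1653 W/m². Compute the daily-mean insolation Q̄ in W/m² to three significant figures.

Q̄ ≈ 1.03e+03 W/m²

Solar longitude: λ_s = 360° × (121 − 53)/319.80 = 76.548°.
sin δ = sin 73.90° × sin 76.548° = 0.93442, so δ = +69.135°.
cos H₀ = −tan(+41.7°) tan(+69.135°) = -2.3374 ≤ −1 ⇒ polar day, H₀ = π.
Bracket: H₀ sin φ sin δ + cos φ cos δ sin H₀ = 3.1416×0.66523×0.93442 + 0.74664×0.35617×0.00000 = 1.952832 + 0.000000 = 1.952832.
Q̄ = (S₀/π) × [bracket] = (1653/π) × 1.952832 = 1028 W/m².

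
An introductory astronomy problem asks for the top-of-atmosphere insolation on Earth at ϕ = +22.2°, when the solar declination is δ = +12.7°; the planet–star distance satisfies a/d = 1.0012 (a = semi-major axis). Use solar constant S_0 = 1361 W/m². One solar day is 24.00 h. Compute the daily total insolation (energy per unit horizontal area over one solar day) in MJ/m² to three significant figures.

cos h₀ = −tan(+22.2°) tan(+12.700°) = -0.0920, h₀ = 1.6629 rad.
Bracket: h₀ sin ϕ sin δ + cos ϕ cos δ sin h₀ = 1.6629×0.37784×0.21985 + 0.92587×0.97553×0.99576 = 0.138134 + 0.899384 = 1.037518.
Inverse-square distance factor (a/d)² = 1.0012² = 1.002401.
Q̄ = (S_0/π) × 1.002401 × [bracket] = (1361/π) × 1.002401 × 1.037518 = 450.55 W/m².
Daily total = Q̄ × 24.00 h × 3600 s/h = 450.55 × 24.00 × 3600 / 10⁶ = 38.93 MJ/m².

38.9 MJ/m²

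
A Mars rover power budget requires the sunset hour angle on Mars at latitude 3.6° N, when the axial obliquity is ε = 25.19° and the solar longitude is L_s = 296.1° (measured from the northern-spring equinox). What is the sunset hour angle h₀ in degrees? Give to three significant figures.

h₀ = 88.5°

Solar declination: sin δ = sin ε · sin L_s = sin 25.19° × sin 296.1° = -0.38222, so δ = -22.471°.
cos h₀ = −tan ϕ · tan δ = −tan(+3.6°) × tan(-22.471°) = 0.0260, so h₀ = 1.5448 rad = 88.51°.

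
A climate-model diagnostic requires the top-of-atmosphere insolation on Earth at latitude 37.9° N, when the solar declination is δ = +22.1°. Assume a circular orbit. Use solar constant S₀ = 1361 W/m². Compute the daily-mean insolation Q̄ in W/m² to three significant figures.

cos H₀ = −tan(+37.9°) tan(+22.100°) = -0.3161, H₀ = 1.8924 rad.
Bracket: H₀ sin φ sin δ + cos φ cos δ sin H₀ = 1.8924×0.61429×0.37622 + 0.78908×0.92653×0.94872 = 0.437349 + 0.693615 = 1.130964.
Q̄ = (S₀/π) × [bracket] = (1361/π) × 1.130964 = 490.0 W/m².

Q̄ ≈ 490 W/m²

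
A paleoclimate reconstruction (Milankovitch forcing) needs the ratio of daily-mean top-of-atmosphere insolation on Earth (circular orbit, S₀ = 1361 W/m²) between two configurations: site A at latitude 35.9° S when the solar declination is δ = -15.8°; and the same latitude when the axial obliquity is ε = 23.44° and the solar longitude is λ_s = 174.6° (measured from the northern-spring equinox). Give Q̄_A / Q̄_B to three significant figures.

Q̄_A / Q̄_B ≈ 1.35

— Configuration A (φ=-35.9°):
cos H₀ = −tan(-35.9°) tan(-15.800°) = -0.2048, H₀ = 1.7771 rad.
Bracket: H₀ sin φ sin δ + cos φ cos δ sin H₀ = 1.7771×-0.58637×-0.27228 + 0.81004×0.96222×0.97880 = 0.283726 + 0.762913 = 1.046639.
Q̄ = (S₀/π) × [bracket] = (1361/π) × 1.046639 = 453.42 W/m².
— Configuration B (φ=-35.9°):
Solar declination: sin δ = sin ε · sin λ_s = sin 23.44° × sin 174.6° = 0.03744, so δ = +2.145°.
cos H₀ = −tan(-35.9°) tan(+2.145°) = 0.0271, H₀ = 1.5437 rad.
Bracket: H₀ sin φ sin δ + cos φ cos δ sin H₀ = 1.5437×-0.58637×0.03744 + 0.81004×0.99930×0.99963 = -0.033890 + 0.809173 = 0.775283.
Q̄ = (S₀/π) × [bracket] = (1361/π) × 0.775283 = 335.87 W/m².
Ratio Q̄_A / Q̄_B = 453.42 / 335.87 = 1.350.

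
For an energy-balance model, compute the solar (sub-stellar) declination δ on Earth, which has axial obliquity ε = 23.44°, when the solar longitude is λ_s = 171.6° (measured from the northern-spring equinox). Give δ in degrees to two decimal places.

sin δ = sin ε · sin λ_s = sin 23.44° × sin 171.6° = 0.058110.
δ = arcsin(0.058110) = +3.33°.

δ = +3.33°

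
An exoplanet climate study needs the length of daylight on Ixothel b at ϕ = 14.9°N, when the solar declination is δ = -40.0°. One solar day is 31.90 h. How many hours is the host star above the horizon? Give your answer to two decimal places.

cos h₀ = −tan ϕ · tan δ = −tan(+14.9°) × tan(-40.000°) = 0.2233, so h₀ = 1.3456 rad = 77.10°.
Daylight = 2h₀/(2π) × 31.90 h = (1.3456/π) × 31.90 = 13.66 h.

13.66 h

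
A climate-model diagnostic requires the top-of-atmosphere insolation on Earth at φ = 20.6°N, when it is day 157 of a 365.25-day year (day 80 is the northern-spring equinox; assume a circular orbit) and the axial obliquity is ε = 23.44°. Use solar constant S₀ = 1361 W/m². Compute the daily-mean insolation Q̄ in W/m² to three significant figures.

Solar longitude: λ_s = 360° × (157 − 80)/365.25 = 75.893°.
sin δ = sin 23.44° × sin 75.893° = 0.38579, so δ = +22.693°.
cos H₀ = −tan(+20.6°) tan(+22.693°) = -0.1572, H₀ = 1.7286 rad.
Bracket: H₀ sin φ sin δ + cos φ cos δ sin H₀ = 1.7286×0.35184×0.38579 + 0.93606×0.92259×0.98757 = 0.234634 + 0.852865 = 1.087499.
Q̄ = (S₀/π) × [bracket] = (1361/π) × 1.087499 = 471.1 W/m².

Q̄ ≈ 471 W/m²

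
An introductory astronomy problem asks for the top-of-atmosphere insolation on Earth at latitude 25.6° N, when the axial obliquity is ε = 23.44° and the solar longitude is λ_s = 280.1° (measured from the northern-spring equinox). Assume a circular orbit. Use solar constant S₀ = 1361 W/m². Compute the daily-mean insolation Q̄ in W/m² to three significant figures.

Solar declination: sin δ = sin ε · sin λ_s = sin 23.44° × sin 280.1° = -0.39162, so δ = -23.056°.
cos H₀ = −tan(+25.6°) tan(-23.056°) = 0.2039, H₀ = 1.3654 rad.
Bracket: H₀ sin φ sin δ + cos φ cos δ sin H₀ = 1.3654×0.43209×-0.39162 + 0.90183×0.92013×0.97899 = -0.231046 + 0.812367 = 0.581321.
Q̄ = (S₀/π) × [bracket] = (1361/π) × 0.581321 = 251.8 W/m².

Q̄ ≈ 252 W/m²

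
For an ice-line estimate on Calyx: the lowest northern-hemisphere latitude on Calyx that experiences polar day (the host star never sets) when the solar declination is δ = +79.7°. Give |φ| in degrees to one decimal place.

Polar day requires cos H₀ = −tan φ tan δ ≤ −1, i.e. tan φ tan δ ≥ 1.
The boundary is |tan φ| · |tan δ| = 1, so |φ| = 90° − |δ| = 90° − 79.7° = 10.3° in the northern hemisphere.

|φ| = 10.3°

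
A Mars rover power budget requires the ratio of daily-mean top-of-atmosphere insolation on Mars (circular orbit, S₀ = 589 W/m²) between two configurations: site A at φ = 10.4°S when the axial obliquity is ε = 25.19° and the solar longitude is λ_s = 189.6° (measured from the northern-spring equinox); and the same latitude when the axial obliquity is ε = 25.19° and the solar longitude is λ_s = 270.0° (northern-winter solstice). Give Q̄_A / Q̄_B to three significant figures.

Q̄_A / Q̄_B ≈ 0.987

— Configuration A (φ=-10.4°):
Solar declination: sin δ = sin ε · sin λ_s = sin 25.19° × sin 189.6° = -0.07098, so δ = -4.070°.
cos H₀ = −tan(-10.4°) tan(-4.070°) = -0.0131, H₀ = 1.5839 rad.
Bracket: H₀ sin φ sin δ + cos φ cos δ sin H₀ = 1.5839×-0.18052×-0.07098 + 0.98357×0.99748×0.99991 = 0.020295 + 0.981003 = 1.001298.
Q̄ = (S₀/π) × [bracket] = (589/π) × 1.001298 = 187.73 W/m².
— Configuration B (φ=-10.4°):
Solar declination: sin δ = sin ε · sin λ_s = sin 25.19° × sin 270.0° = -0.42562, so δ = -25.190°.
cos H₀ = −tan(-10.4°) tan(-25.190°) = -0.0863, H₀ = 1.6572 rad.
Bracket: H₀ sin φ sin δ + cos φ cos δ sin H₀ = 1.6572×-0.18052×-0.42562 + 0.98357×0.90490×0.99627 = 0.127328 + 0.886713 = 1.014041.
Q̄ = (S₀/π) × [bracket] = (589/π) × 1.014041 = 190.12 W/m².
Ratio Q̄_A / Q̄_B = 187.73 / 190.12 = 0.9874.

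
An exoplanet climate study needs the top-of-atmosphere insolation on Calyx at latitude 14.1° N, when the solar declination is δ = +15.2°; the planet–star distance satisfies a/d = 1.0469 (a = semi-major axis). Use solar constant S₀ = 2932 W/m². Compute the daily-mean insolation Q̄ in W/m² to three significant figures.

Q̄ ≈ 1.06e+03 W/m²

cos H₀ = −tan(+14.1°) tan(+15.200°) = -0.0682, H₀ = 1.6391 rad.
Bracket: H₀ sin φ sin δ + cos φ cos δ sin H₀ = 1.6391×0.24362×0.26219 + 0.96987×0.96502×0.99767 = 0.104697 + 0.933763 = 1.038460.
Inverse-square distance factor (a/d)² = 1.0469² = 1.096000.
Q̄ = (S₀/π) × 1.096000 × [bracket] = (2932/π) × 1.096000 × 1.038460 = 1062 W/m².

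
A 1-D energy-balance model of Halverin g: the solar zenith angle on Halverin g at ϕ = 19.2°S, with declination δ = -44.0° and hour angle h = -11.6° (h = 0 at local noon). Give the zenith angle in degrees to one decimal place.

cos θ_z = sin ϕ sin δ + cos ϕ cos δ cos h = 0.228450 + 0.665452 = 0.893902.
θ_z = arccos(0.893902) = 26.6°.

θ_z = 26.6°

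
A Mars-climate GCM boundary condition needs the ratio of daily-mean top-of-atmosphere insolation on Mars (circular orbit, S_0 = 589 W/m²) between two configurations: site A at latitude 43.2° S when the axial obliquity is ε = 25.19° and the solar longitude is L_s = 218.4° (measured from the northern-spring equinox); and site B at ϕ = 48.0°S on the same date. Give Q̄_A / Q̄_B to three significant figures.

— Configuration A (ϕ=-43.2°):
Solar declination: sin δ = sin ε · sin L_s = sin 25.19° × sin 218.4° = -0.26437, so δ = -15.330°.
cos h₀ = −tan(-43.2°) tan(-15.330°) = -0.2574, h₀ = 1.8312 rad.
Bracket: h₀ sin ϕ sin δ + cos ϕ cos δ sin h₀ = 1.8312×-0.68455×-0.26437 + 0.72897×0.96442×0.96630 = 0.331400 + 0.679341 = 1.010741.
Q̄ = (S_0/π) × [bracket] = (589/π) × 1.010741 = 189.50 W/m².
— Configuration B (ϕ=-48.0°):
cos h₀ = −tan(-48.0°) tan(-15.330°) = -0.3044, h₀ = 1.8802 rad.
Bracket: h₀ sin ϕ sin δ + cos ϕ cos δ sin h₀ = 1.8802×-0.74314×-0.26437 + 0.66913×0.96442×0.95253 = 0.369391 + 0.614689 = 0.984080.
Q̄ = (S_0/π) × [bracket] = (589/π) × 0.984080 = 184.50 W/m².
Ratio Q̄_A / Q̄_B = 189.50 / 184.50 = 1.027.

Q̄_A / Q̄_B ≈ 1.03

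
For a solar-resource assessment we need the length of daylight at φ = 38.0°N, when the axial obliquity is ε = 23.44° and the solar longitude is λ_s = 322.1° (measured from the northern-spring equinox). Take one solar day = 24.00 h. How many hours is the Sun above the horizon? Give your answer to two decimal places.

Solar declination: sin δ = sin ε · sin λ_s = sin 23.44° × sin 322.1° = -0.24436, so δ = -14.144°.
cos H₀ = −tan φ · tan δ = −tan(+38.0°) × tan(-14.144°) = 0.1969, so H₀ = 1.3726 rad = 78.65°.
Daylight = 2H₀/(2π) × 24.00 h = (1.3726/π) × 24.00 = 10.49 h.

10.49 h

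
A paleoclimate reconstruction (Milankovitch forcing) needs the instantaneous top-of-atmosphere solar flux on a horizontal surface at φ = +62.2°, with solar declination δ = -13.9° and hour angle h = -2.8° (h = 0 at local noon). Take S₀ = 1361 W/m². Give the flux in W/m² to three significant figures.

cos θ_z = sin φ sin δ + cos φ cos δ cos h = -0.212501 + 0.452189 = 0.239688.
Flux = S₀ · cos θ_z = 1361 × 0.239688 = 326.2 W/m².

326 W/m²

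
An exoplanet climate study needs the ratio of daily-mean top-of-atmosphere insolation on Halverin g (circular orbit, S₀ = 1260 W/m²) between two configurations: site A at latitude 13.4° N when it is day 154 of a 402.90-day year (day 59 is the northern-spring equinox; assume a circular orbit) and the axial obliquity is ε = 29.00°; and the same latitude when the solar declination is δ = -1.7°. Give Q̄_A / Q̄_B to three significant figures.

Q̄_A / Q̄_B ≈ 1.08

— Configuration A (φ=+13.4°):
Solar longitude: λ_s = 360° × (154 − 59)/402.90 = 84.885°.
sin δ = sin 29.00° × sin 84.885° = 0.48288, so δ = +28.874°.
cos H₀ = −tan(+13.4°) tan(+28.874°) = -0.1314, H₀ = 1.7025 rad.
Bracket: H₀ sin φ sin δ + cos φ cos δ sin H₀ = 1.7025×0.23175×0.48288 + 0.97278×0.87569×0.99133 = 0.190522 + 0.844468 = 1.034990.
Q̄ = (S₀/π) × [bracket] = (1260/π) × 1.034990 = 415.10 W/m².
— Configuration B (φ=+13.4°):
cos H₀ = −tan(+13.4°) tan(-1.700°) = 0.0071, H₀ = 1.5637 rad.
Bracket: H₀ sin φ sin δ + cos φ cos δ sin H₀ = 1.5637×0.23175×-0.02967 + 0.97278×0.99956×0.99998 = -0.010752 + 0.972333 = 0.961581.
Q̄ = (S₀/π) × [bracket] = (1260/π) × 0.961581 = 385.66 W/m².
Ratio Q̄_A / Q̄_B = 415.10 / 385.66 = 1.076.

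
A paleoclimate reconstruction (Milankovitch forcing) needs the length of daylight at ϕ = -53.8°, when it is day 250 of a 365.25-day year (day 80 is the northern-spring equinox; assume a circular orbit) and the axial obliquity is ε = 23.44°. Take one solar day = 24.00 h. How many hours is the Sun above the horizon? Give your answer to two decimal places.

11.10 h

Solar longitude: L_s = 360° × (250 − 80)/365.25 = 167.556°.
sin δ = sin 23.44° × sin 167.556° = 0.08571, so δ = +4.917°.
cos h₀ = −tan ϕ · tan δ = −tan(-53.8°) × tan(+4.917°) = 0.1175, so h₀ = 1.4530 rad = 83.25°.
Daylight = 2h₀/(2π) × 24.00 h = (1.4530/π) × 24.00 = 11.10 h.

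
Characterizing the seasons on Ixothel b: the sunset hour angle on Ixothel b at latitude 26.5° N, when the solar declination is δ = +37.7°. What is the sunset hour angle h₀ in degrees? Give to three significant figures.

cos h₀ = −tan ϕ · tan δ = −tan(+26.5°) × tan(+37.700°) = -0.3853, so h₀ = 1.9664 rad = 112.67°.

h₀ = 113°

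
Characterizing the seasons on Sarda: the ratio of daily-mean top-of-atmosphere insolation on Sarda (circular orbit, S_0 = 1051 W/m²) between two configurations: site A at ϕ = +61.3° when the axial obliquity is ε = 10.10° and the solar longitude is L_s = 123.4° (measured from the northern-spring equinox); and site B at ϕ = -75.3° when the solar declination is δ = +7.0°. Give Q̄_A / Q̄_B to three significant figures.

— Configuration A (ϕ=+61.3°):
Solar declination: sin δ = sin ε · sin L_s = sin 10.10° × sin 123.4° = 0.14640, so δ = +8.419°.
cos h₀ = −tan(+61.3°) tan(+8.419°) = -0.2703, h₀ = 1.8445 rad.
Bracket: h₀ sin ϕ sin δ + cos ϕ cos δ sin h₀ = 1.8445×0.87715×0.14640 + 0.48022×0.98922×0.96277 = 0.236861 + 0.457357 = 0.694218.
Q̄ = (S_0/π) × [bracket] = (1051/π) × 0.694218 = 232.25 W/m².
— Configuration B (ϕ=-75.3°):
cos h₀ = −tan(-75.3°) tan(+7.000°) = 0.4680, h₀ = 1.0837 rad.
Bracket: h₀ sin ϕ sin δ + cos ϕ cos δ sin h₀ = 1.0837×-0.96727×0.12187 + 0.25376×0.99255×0.88371 = -0.127748 + 0.222580 = 0.094832.
Q̄ = (S_0/π) × [bracket] = (1051/π) × 0.094832 = 31.725 W/m².
Ratio Q̄_A / Q̄_B = 232.25 / 31.725 = 7.321.

Q̄_A / Q̄_B ≈ 7.32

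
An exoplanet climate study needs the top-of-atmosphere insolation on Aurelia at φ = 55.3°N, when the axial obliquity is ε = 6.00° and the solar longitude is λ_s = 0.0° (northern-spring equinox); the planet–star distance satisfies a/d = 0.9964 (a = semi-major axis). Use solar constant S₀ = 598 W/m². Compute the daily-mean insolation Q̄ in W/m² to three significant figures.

Q̄ ≈ 108 W/m²

Solar declination: sin δ = sin ε · sin λ_s = sin 6.00° × sin 0.0° = 0.00000, so δ = +0.000°.
cos H₀ = −tan(+55.3°) tan(+0.000°) = -0.0000, H₀ = 1.5708 rad.
Bracket: H₀ sin φ sin δ + cos φ cos δ sin H₀ = 1.5708×0.82214×0.00000 + 0.56928×1.00000×1.00000 = 0.000000 + 0.569280 = 0.569280.
Inverse-square distance factor (a/d)² = 0.9964² = 0.992813.
Q̄ = (S₀/π) × 0.992813 × [bracket] = (598/π) × 0.992813 × 0.569280 = 107.6 W/m².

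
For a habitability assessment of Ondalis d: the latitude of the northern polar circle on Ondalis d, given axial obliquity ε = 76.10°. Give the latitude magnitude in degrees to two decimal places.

13.90°

The polar circle is the lowest latitude that experiences at least one full rotation of continuous daylight at the northern-summer solstice; it lies at |φ| = 90° − ε = 90° − 76.10° = 13.90°.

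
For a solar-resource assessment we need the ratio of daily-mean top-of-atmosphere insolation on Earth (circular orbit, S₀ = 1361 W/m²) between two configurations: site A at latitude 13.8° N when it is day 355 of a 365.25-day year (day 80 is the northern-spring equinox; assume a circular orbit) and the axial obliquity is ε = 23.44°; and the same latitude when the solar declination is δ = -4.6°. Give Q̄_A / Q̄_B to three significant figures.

— Configuration A (φ=+13.8°):
Solar longitude: λ_s = 360° × (355 − 80)/365.25 = 271.047°.
sin δ = sin 23.44° × sin 271.047° = -0.39772, so δ = -23.436°.
cos H₀ = −tan(+13.8°) tan(-23.436°) = 0.1065, H₀ = 1.4641 rad.
Bracket: H₀ sin φ sin δ + cos φ cos δ sin H₀ = 1.4641×0.23853×-0.39772 + 0.97113×0.91751×0.99432 = -0.138896 + 0.885960 = 0.747064.
Q̄ = (S₀/π) × [bracket] = (1361/π) × 0.747064 = 323.64 W/m².
— Configuration B (φ=+13.8°):
cos H₀ = −tan(+13.8°) tan(-4.600°) = 0.0198, H₀ = 1.5510 rad.
Bracket: H₀ sin φ sin δ + cos φ cos δ sin H₀ = 1.5510×0.23853×-0.08020 + 0.97113×0.99678×0.99980 = -0.029671 + 0.967809 = 0.938138.
Q̄ = (S₀/π) × [bracket] = (1361/π) × 0.938138 = 406.42 W/m².
Ratio Q̄_A / Q̄_B = 323.64 / 406.42 = 0.7963.

Q̄_A / Q̄_B ≈ 0.796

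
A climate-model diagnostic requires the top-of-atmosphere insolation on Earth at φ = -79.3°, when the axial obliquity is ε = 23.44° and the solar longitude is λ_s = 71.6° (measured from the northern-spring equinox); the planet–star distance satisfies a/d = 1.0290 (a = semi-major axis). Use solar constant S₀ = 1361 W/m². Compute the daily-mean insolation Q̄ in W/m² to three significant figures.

Q̄ ≈ 0.00 W/m²

Solar declination: sin δ = sin ε · sin λ_s = sin 23.44° × sin 71.6° = 0.37745, so δ = +22.176°.
cos H₀ = −tan(-79.3°) tan(+22.176°) = 2.1572 ≥ 1 ⇒ polar night, H₀ = 0 and Q̄ = 0.
Inverse-square distance factor (a/d)² = 1.0290² = 1.058841.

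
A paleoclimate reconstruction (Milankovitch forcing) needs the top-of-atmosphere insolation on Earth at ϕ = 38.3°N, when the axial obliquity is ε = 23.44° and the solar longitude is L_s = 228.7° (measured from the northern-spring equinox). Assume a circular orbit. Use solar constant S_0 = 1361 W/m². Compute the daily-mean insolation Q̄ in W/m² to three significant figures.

Solar declination: sin δ = sin ε · sin L_s = sin 23.44° × sin 228.7° = -0.29884, so δ = -17.388°.
cos h₀ = −tan(+38.3°) tan(-17.388°) = 0.2473, h₀ = 1.3209 rad.
Bracket: h₀ sin ϕ sin δ + cos ϕ cos δ sin h₀ = 1.3209×0.61978×-0.29884 + 0.78478×0.95430×0.96894 = -0.244651 + 0.725654 = 0.481003.
Q̄ = (S_0/π) × [bracket] = (1361/π) × 0.481003 = 208.4 W/m².

Q̄ ≈ 208 W/m²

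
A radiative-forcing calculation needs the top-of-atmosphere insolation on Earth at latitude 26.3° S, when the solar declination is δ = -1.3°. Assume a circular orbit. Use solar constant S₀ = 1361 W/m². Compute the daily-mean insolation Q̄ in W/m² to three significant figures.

Q̄ ≈ 395 W/m²

cos H₀ = −tan(-26.3°) tan(-1.300°) = -0.0112, H₀ = 1.5820 rad.
Bracket: H₀ sin φ sin δ + cos φ cos δ sin H₀ = 1.5820×-0.44307×-0.02269 + 0.89649×0.99974×0.99994 = 0.015904 + 0.896203 = 0.912107.
Q̄ = (S₀/π) × [bracket] = (1361/π) × 0.912107 = 395.1 W/m².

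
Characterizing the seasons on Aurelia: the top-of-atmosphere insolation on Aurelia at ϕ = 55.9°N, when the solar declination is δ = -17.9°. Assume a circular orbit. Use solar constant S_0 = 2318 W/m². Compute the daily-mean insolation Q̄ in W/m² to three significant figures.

Q̄ ≈ 144 W/m²

cos h₀ = −tan(+55.9°) tan(-17.900°) = 0.4771, h₀ = 1.0735 rad.
Bracket: h₀ sin ϕ sin δ + cos ϕ cos δ sin h₀ = 1.0735×0.82806×-0.30736 + 0.56064×0.95159×0.87887 = -0.273219 + 0.468877 = 0.195658.
Q̄ = (S_0/π) × [bracket] = (2318/π) × 0.195658 = 144.4 W/m².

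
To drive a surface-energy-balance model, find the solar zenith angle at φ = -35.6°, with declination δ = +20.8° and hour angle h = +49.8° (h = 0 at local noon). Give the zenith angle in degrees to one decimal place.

θ_z = 73.5°

cos θ_z = sin φ sin δ + cos φ cos δ cos h = -0.206716 + 0.490617 = 0.283901.
θ_z = arccos(0.283901) = 73.5°.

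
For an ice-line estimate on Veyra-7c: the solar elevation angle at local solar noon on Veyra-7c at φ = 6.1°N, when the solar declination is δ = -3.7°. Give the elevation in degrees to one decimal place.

At local noon the hour angle is zero, so the zenith angle equals |φ − δ| = |+6.1° − (-3.700°)| = 9.800°.
Elevation = 90° − 9.800° = 80.2°.

80.2°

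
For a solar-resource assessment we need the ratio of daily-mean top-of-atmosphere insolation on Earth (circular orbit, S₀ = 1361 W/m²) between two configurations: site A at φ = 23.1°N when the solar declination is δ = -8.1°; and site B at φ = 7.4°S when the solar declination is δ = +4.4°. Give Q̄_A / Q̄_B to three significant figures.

Q̄_A / Q̄_B ≈ 0.848

— Configuration A (φ=+23.1°):
cos H₀ = −tan(+23.1°) tan(-8.100°) = 0.0607, H₀ = 1.5101 rad.
Bracket: H₀ sin φ sin δ + cos φ cos δ sin H₀ = 1.5101×0.39234×-0.14090 + 0.91982×0.99002×0.99816 = -0.083479 + 0.908965 = 0.825486.
Q̄ = (S₀/π) × [bracket] = (1361/π) × 0.825486 = 357.62 W/m².
— Configuration B (φ=-7.4°):
cos H₀ = −tan(-7.4°) tan(+4.400°) = 0.0100, H₀ = 1.5608 rad.
Bracket: H₀ sin φ sin δ + cos φ cos δ sin H₀ = 1.5608×-0.12880×0.07672 + 0.99167×0.99705×0.99995 = -0.015423 + 0.988695 = 0.973272.
Q̄ = (S₀/π) × [bracket] = (1361/π) × 0.973272 = 421.64 W/m².
Ratio Q̄_A / Q̄_B = 357.62 / 421.64 = 0.8482.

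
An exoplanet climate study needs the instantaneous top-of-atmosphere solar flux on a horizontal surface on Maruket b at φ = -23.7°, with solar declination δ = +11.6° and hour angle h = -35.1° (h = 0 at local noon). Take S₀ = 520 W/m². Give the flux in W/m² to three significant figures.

cos θ_z = sin φ sin δ + cos φ cos δ cos h = -0.080823 + 0.733848 = 0.653025.
Flux = S₀ · cos θ_z = 520 × 0.653025 = 339.6 W/m².

340 W/m²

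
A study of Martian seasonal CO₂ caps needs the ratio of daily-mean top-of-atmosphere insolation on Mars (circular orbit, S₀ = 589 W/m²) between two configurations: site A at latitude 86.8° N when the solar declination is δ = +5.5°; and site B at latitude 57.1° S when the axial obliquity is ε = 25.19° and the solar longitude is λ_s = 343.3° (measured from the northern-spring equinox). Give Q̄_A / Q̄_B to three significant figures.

— Configuration A (φ=+86.8°):
cos H₀ = −tan(+86.8°) tan(+5.500°) = -1.7223 ≤ −1 ⇒ polar day, H₀ = π.
Bracket: H₀ sin φ sin δ + cos φ cos δ sin H₀ = 3.1416×0.99844×0.09585 + 0.05582×0.99540×0.00000 = 0.300653 + 0.000000 = 0.300653.
Q̄ = (S₀/π) × [bracket] = (589/π) × 0.300653 = 56.368 W/m².
— Configuration B (φ=-57.1°):
Solar declination: sin δ = sin ε · sin λ_s = sin 25.19° × sin 343.3° = -0.12231, so δ = -7.025°.
cos H₀ = −tan(-57.1°) tan(-7.025°) = -0.1905, H₀ = 1.7625 rad.
Bracket: H₀ sin φ sin δ + cos φ cos δ sin H₀ = 1.7625×-0.83962×-0.12231 + 0.54317×0.99249×0.98169 = 0.180998 + 0.529220 = 0.710218.
Q̄ = (S₀/π) × [bracket] = (589/π) × 0.710218 = 133.15 W/m².
Ratio Q̄_A / Q̄_B = 56.368 / 133.15 = 0.4233.

Q̄_A / Q̄_B ≈ 0.423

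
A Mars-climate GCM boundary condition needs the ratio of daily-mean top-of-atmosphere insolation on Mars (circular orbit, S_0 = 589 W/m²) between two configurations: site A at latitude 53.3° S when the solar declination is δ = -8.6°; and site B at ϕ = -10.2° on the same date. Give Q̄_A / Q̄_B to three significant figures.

Q̄_A / Q̄_B ≈ 0.780

— Configuration A (ϕ=-53.3°):
cos h₀ = −tan(-53.3°) tan(-8.600°) = -0.2029, h₀ = 1.7751 rad.
Bracket: h₀ sin ϕ sin δ + cos ϕ cos δ sin h₀ = 1.7751×-0.80178×-0.14954 + 0.59763×0.98876×0.97920 = 0.212831 + 0.578622 = 0.791453.
Q̄ = (S_0/π) × [bracket] = (589/π) × 0.791453 = 148.39 W/m².
— Configuration B (ϕ=-10.2°):
cos h₀ = −tan(-10.2°) tan(-8.600°) = -0.0272, h₀ = 1.5980 rad.
Bracket: h₀ sin ϕ sin δ + cos ϕ cos δ sin h₀ = 1.5980×-0.17708×-0.14954 + 0.98420×0.98876×0.99963 = 0.042316 + 0.972778 = 1.015094.
Q̄ = (S_0/π) × [bracket] = (589/π) × 1.015094 = 190.31 W/m².
Ratio Q̄_A / Q̄_B = 148.39 / 190.31 = 0.7797.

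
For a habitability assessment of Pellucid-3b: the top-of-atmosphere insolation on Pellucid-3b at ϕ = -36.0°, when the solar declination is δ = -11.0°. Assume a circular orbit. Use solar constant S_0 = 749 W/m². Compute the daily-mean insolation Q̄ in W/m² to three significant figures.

Q̄ ≈ 233 W/m²

cos h₀ = −tan(-36.0°) tan(-11.000°) = -0.1412, h₀ = 1.7125 rad.
Bracket: h₀ sin ϕ sin δ + cos ϕ cos δ sin h₀ = 1.7125×-0.58779×-0.19081 + 0.80902×0.98163×0.98998 = 0.192068 + 0.786201 = 0.978269.
Q̄ = (S_0/π) × [bracket] = (749/π) × 0.978269 = 233.2 W/m².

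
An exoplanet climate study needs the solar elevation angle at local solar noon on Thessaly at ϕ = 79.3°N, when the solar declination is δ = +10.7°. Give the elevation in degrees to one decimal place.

At local noon the hour angle is zero, so the zenith angle equals |ϕ − δ| = |+79.3° − (+10.700°)| = 68.600°.
Elevation = 90° − 68.600° = 21.4°.

21.4°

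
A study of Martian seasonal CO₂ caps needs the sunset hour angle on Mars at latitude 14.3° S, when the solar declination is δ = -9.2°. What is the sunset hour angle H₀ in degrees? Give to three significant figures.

H₀ = 92.4°

cos H₀ = −tan φ · tan δ = −tan(-14.3°) × tan(-9.200°) = -0.0413, so H₀ = 1.6121 rad = 92.37°.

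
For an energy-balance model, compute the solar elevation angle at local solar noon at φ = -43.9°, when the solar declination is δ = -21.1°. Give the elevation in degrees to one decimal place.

67.2°

At local noon the hour angle is zero, so the zenith angle equals |φ − δ| = |-43.9° − (-21.100°)| = 22.800°.
Elevation = 90° − 22.800° = 67.2°.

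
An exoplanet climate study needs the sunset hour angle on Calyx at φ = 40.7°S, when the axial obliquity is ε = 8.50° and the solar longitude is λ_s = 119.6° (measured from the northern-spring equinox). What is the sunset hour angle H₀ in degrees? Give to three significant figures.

Solar declination: sin δ = sin ε · sin λ_s = sin 8.50° × sin 119.6° = 0.12852, so δ = +7.384°.
cos H₀ = −tan φ · tan δ = −tan(-40.7°) × tan(+7.384°) = 0.1115, so H₀ = 1.4591 rad = 83.60°.

H₀ = 83.6°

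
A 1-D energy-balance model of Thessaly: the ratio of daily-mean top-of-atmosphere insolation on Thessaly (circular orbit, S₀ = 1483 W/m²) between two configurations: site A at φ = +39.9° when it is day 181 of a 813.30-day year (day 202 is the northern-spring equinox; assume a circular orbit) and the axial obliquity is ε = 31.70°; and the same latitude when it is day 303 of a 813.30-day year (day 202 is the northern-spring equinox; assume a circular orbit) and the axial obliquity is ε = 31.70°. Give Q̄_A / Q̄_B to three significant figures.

— Configuration A (φ=+39.9°):
Solar longitude: λ_s = 360° × (181 − 202)/813.30 = -9.295°, i.e. -9.295° + 360° = 350.705°.
sin δ = sin 31.70° × sin 350.705° = -0.08488, so δ = -4.869°.
cos H₀ = −tan(+39.9°) tan(-4.869°) = 0.0712, H₀ = 1.4995 rad.
Bracket: H₀ sin φ sin δ + cos φ cos δ sin H₀ = 1.4995×0.64145×-0.08488 + 0.76717×0.99639×0.99746 = -0.081642 + 0.762459 = 0.680817.
Q̄ = (S₀/π) × [bracket] = (1483/π) × 0.680817 = 321.38 W/m².
— Configuration B (φ=+39.9°):
Solar longitude: λ_s = 360° × (303 − 202)/813.30 = 44.707°.
sin δ = sin 31.70° × sin 44.707° = 0.36966, so δ = +21.695°.
cos H₀ = −tan(+39.9°) tan(+21.695°) = -0.3326, H₀ = 1.9099 rad.
Bracket: H₀ sin φ sin δ + cos φ cos δ sin H₀ = 1.9099×0.64145×0.36966 + 0.76717×0.92917×0.94305 = 0.452872 + 0.672236 = 1.125108.
Q̄ = (S₀/π) × [bracket] = (1483/π) × 1.125108 = 531.11 W/m².
Ratio Q̄_A / Q̄_B = 321.38 / 531.11 = 0.6051.

Q̄_A / Q̄_B ≈ 0.605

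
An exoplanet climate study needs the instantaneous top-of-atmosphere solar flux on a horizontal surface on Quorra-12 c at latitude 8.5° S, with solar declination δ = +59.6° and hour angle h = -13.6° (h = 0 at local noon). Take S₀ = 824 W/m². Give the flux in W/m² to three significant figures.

296 W/m²

cos θ_z = sin φ sin δ + cos φ cos δ cos h = -0.127488 + 0.486443 = 0.358955.
Flux = S₀ · cos θ_z = 824 × 0.358955 = 295.8 W/m².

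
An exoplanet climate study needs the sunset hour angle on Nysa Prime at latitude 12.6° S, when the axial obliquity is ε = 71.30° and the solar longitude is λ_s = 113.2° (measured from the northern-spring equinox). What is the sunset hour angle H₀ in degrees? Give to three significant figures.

H₀ = 66.7°

Solar declination: sin δ = sin ε · sin λ_s = sin 71.30° × sin 113.2° = 0.87061, so δ = +60.530°.
cos H₀ = −tan φ · tan δ = −tan(-12.6°) × tan(+60.530°) = 0.3956, so H₀ = 1.1641 rad = 66.70°.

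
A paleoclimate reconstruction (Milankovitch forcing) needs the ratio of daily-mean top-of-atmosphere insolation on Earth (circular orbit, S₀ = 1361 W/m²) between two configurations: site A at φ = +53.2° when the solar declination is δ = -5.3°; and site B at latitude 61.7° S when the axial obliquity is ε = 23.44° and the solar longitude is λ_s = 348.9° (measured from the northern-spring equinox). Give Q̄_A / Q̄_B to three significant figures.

— Configuration A (φ=+53.2°):
cos H₀ = −tan(+53.2°) tan(-5.300°) = 0.1240, H₀ = 1.4465 rad.
Bracket: H₀ sin φ sin δ + cos φ cos δ sin H₀ = 1.4465×0.80073×-0.09237 + 0.59902×0.99572×0.99228 = -0.106988 + 0.591852 = 0.484864.
Q̄ = (S₀/π) × [bracket] = (1361/π) × 0.484864 = 210.05 W/m².
— Configuration B (φ=-61.7°):
Solar declination: sin δ = sin ε · sin λ_s = sin 23.44° × sin 348.9° = -0.07658, so δ = -4.392°.
cos H₀ = −tan(-61.7°) tan(-4.392°) = -0.1426, H₀ = 1.7139 rad.
Bracket: H₀ sin φ sin δ + cos φ cos δ sin H₀ = 1.7139×-0.88048×-0.07658 + 0.47409×0.99706×0.98977 = 0.115563 + 0.467860 = 0.583423.
Q̄ = (S₀/π) × [bracket] = (1361/π) × 0.583423 = 252.75 W/m².
Ratio Q̄_A / Q̄_B = 210.05 / 252.75 = 0.8311.

Q̄_A / Q̄_B ≈ 0.831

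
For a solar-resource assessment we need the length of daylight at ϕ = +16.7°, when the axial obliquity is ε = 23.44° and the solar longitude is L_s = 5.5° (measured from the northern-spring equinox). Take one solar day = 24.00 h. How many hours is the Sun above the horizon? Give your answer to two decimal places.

Solar declination: sin δ = sin ε · sin L_s = sin 23.44° × sin 5.5° = 0.03813, so δ = +2.185°.
cos h₀ = −tan ϕ · tan δ = −tan(+16.7°) × tan(+2.185°) = -0.0114, so h₀ = 1.5822 rad = 90.66°.
Daylight = 2h₀/(2π) × 24.00 h = (1.5822/π) × 24.00 = 12.09 h.

12.09 h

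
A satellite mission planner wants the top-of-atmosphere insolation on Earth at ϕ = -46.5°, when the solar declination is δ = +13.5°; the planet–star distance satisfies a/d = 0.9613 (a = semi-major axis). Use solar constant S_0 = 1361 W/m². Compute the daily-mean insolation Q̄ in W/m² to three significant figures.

Q̄ ≈ 170 W/m²

cos h₀ = −tan(-46.5°) tan(+13.500°) = 0.2530, h₀ = 1.3150 rad.
Bracket: h₀ sin ϕ sin δ + cos ϕ cos δ sin h₀ = 1.3150×-0.72537×0.23345 + 0.68835×0.97237×0.96747 = -0.222679 + 0.647558 = 0.424879.
Inverse-square distance factor (a/d)² = 0.9613² = 0.924098.
Q̄ = (S_0/π) × 0.924098 × [bracket] = (1361/π) × 0.924098 × 0.424879 = 170.1 W/m².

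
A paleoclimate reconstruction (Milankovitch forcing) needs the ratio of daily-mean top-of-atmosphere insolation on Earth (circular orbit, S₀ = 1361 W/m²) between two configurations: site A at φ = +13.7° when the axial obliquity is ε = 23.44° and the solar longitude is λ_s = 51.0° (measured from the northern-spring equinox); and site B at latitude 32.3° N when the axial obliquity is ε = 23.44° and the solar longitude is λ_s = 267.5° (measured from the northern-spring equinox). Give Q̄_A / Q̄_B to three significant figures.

— Configuration A (φ=+13.7°):
Solar declination: sin δ = sin ε · sin λ_s = sin 23.44° × sin 51.0° = 0.30914, so δ = +18.007°.
cos H₀ = −tan(+13.7°) tan(+18.007°) = -0.0792, H₀ = 1.6501 rad.
Bracket: H₀ sin φ sin δ + cos φ cos δ sin H₀ = 1.6501×0.23684×0.30914 + 0.97155×0.95102×0.99686 = 0.120815 + 0.921062 = 1.041877.
Q̄ = (S₀/π) × [bracket] = (1361/π) × 1.041877 = 451.36 W/m².
— Configuration B (φ=+32.3°):
Solar declination: sin δ = sin ε · sin λ_s = sin 23.44° × sin 267.5° = -0.39741, so δ = -23.416°.
cos H₀ = −tan(+32.3°) tan(-23.416°) = 0.2738, H₀ = 1.2935 rad.
Bracket: H₀ sin φ sin δ + cos φ cos δ sin H₀ = 1.2935×0.53435×-0.39741 + 0.84526×0.91764×0.96179 = -0.274683 + 0.746007 = 0.471324.
Q̄ = (S₀/π) × [bracket] = (1361/π) × 0.471324 = 204.19 W/m².
Ratio Q̄_A / Q̄_B = 451.36 / 204.19 = 2.210.

Q̄_A / Q̄_B ≈ 2.21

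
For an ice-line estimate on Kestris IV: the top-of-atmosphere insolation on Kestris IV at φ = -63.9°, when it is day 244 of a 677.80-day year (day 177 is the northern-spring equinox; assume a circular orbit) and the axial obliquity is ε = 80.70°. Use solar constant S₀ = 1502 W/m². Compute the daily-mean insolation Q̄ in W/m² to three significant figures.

Q̄ ≈ 0.00 W/m²

Solar longitude: λ_s = 360° × (244 − 177)/677.80 = 35.586°.
sin δ = sin 80.70° × sin 35.586° = 0.57427, so δ = +35.049°.
cos H₀ = −tan(-63.9°) tan(+35.049°) = 1.4319 ≥ 1 ⇒ polar night, H₀ = 0 and Q̄ = 0.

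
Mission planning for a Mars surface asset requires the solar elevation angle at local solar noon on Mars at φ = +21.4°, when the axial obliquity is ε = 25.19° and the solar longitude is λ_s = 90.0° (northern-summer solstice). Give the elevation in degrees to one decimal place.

Solar declination: sin δ = sin ε · sin λ_s = sin 25.19° × sin 90.0° = 0.42562, so δ = +25.190°.
At local noon the hour angle is zero, so the zenith angle equals |φ − δ| = |+21.4° − (+25.190°)| = 3.790°.
Elevation = 90° − 3.790° = 86.2°.

86.2°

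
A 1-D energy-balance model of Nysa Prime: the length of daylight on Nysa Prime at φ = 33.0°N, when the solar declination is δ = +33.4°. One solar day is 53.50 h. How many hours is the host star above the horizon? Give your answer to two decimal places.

cos H₀ = −tan φ · tan δ = −tan(+33.0°) × tan(+33.400°) = -0.4282, so H₀ = 2.0133 rad = 115.35°.
Daylight = 2H₀/(2π) × 53.50 h = (2.0133/π) × 53.50 = 34.29 h.

34.29 h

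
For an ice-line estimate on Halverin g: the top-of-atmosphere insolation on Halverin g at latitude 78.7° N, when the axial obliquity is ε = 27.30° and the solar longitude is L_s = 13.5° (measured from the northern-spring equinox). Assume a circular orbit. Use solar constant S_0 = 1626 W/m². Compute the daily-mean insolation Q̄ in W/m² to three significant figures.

Solar declination: sin δ = sin ε · sin L_s = sin 27.30° × sin 13.5° = 0.10707, so δ = +6.146°.
cos h₀ = −tan(+78.7°) tan(+6.146°) = -0.5389, h₀ = 2.1400 rad.
Bracket: h₀ sin ϕ sin δ + cos ϕ cos δ sin h₀ = 2.1400×0.98061×0.10707 + 0.19595×0.99425×0.84235 = 0.224687 + 0.164109 = 0.388796.
Q̄ = (S_0/π) × [bracket] = (1626/π) × 0.388796 = 201.2 W/m².

Q̄ ≈ 201 W/m²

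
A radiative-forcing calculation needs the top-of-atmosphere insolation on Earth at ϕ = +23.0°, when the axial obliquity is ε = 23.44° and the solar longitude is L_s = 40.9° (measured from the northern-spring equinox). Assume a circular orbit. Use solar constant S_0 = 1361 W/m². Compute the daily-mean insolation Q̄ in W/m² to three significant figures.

Q̄ ≈ 457 W/m²

Solar declination: sin δ = sin ε · sin L_s = sin 23.44° × sin 40.9° = 0.26045, so δ = +15.097°.
cos h₀ = −tan(+23.0°) tan(+15.097°) = -0.1145, h₀ = 1.6856 rad.
Bracket: h₀ sin ϕ sin δ + cos ϕ cos δ sin h₀ = 1.6856×0.39073×0.26045 + 0.92050×0.96549×0.99342 = 0.171536 + 0.882886 = 1.054422.
Q̄ = (S_0/π) × [bracket] = (1361/π) × 1.054422 = 456.8 W/m².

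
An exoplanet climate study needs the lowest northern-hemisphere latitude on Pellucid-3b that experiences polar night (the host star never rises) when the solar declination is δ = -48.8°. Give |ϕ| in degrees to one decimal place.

Polar night requires cos h₀ = −tan ϕ tan δ ≥ 1, i.e. tan ϕ tan δ ≤ −1.
The boundary is |tan ϕ| · |tan δ| = 1, so |ϕ| = 90° − |δ| = 90° − 48.8° = 41.2° in the northern hemisphere.

|ϕ| = 41.2°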